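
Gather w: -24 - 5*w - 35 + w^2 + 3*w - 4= w^2 - 2*w - 63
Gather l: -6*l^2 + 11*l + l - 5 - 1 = -6*l^2 + 12*l - 6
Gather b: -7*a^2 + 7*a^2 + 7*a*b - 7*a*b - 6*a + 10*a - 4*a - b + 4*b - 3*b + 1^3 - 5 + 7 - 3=0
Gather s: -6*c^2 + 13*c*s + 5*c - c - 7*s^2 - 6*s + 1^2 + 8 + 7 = -6*c^2 + 4*c - 7*s^2 + s*(13*c - 6) + 16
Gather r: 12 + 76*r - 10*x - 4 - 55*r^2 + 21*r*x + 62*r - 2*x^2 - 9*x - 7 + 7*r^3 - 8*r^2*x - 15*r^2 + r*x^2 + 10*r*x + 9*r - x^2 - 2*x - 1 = 7*r^3 + r^2*(-8*x - 70) + r*(x^2 + 31*x + 147) - 3*x^2 - 21*x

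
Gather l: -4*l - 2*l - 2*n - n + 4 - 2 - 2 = -6*l - 3*n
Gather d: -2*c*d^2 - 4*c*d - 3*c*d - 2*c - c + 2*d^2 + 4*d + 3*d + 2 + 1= -3*c + d^2*(2 - 2*c) + d*(7 - 7*c) + 3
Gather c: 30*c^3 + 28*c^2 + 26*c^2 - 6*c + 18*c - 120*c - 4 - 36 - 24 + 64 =30*c^3 + 54*c^2 - 108*c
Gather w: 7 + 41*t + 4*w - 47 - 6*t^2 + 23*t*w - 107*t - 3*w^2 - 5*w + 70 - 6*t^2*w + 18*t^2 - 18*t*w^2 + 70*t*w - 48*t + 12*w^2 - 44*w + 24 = 12*t^2 - 114*t + w^2*(9 - 18*t) + w*(-6*t^2 + 93*t - 45) + 54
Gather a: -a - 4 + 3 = -a - 1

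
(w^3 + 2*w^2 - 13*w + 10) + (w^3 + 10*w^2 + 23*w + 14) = 2*w^3 + 12*w^2 + 10*w + 24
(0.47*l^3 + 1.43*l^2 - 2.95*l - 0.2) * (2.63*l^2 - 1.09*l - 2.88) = 1.2361*l^5 + 3.2486*l^4 - 10.6708*l^3 - 1.4289*l^2 + 8.714*l + 0.576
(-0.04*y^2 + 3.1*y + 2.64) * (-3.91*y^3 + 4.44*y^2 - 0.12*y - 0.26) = 0.1564*y^5 - 12.2986*y^4 + 3.4464*y^3 + 11.36*y^2 - 1.1228*y - 0.6864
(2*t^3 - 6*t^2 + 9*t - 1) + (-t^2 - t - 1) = 2*t^3 - 7*t^2 + 8*t - 2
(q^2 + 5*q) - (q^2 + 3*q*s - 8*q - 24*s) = -3*q*s + 13*q + 24*s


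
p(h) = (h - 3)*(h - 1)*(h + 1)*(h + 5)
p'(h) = (h - 3)*(h - 1)*(h + 1) + (h - 3)*(h - 1)*(h + 5) + (h - 3)*(h + 1)*(h + 5) + (h - 1)*(h + 1)*(h + 5)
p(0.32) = 12.80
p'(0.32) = -11.49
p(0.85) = 3.49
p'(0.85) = -22.41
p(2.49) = -19.86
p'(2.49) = 17.27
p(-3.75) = -110.21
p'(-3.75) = -8.56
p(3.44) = 40.23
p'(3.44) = 121.75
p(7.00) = 2304.00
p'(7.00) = 1440.00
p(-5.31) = 70.06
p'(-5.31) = -261.79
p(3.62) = 64.69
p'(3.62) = 150.54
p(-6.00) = 315.00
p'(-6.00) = -458.00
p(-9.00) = 3840.00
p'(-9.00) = -2144.00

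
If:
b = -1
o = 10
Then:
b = -1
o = 10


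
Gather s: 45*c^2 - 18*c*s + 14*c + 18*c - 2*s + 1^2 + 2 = 45*c^2 + 32*c + s*(-18*c - 2) + 3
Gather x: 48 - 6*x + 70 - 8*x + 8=126 - 14*x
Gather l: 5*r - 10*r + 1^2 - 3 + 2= -5*r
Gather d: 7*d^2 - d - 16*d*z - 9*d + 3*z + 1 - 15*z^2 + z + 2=7*d^2 + d*(-16*z - 10) - 15*z^2 + 4*z + 3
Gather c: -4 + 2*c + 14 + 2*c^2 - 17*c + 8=2*c^2 - 15*c + 18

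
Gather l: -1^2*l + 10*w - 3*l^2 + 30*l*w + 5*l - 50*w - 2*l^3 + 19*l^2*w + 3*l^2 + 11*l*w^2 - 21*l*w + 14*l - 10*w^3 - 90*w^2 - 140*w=-2*l^3 + 19*l^2*w + l*(11*w^2 + 9*w + 18) - 10*w^3 - 90*w^2 - 180*w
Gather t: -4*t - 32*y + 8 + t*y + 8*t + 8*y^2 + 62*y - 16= t*(y + 4) + 8*y^2 + 30*y - 8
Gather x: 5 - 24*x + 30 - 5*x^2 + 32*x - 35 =-5*x^2 + 8*x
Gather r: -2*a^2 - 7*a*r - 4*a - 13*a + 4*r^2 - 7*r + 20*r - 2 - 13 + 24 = -2*a^2 - 17*a + 4*r^2 + r*(13 - 7*a) + 9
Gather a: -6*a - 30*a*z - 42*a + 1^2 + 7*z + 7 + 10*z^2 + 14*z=a*(-30*z - 48) + 10*z^2 + 21*z + 8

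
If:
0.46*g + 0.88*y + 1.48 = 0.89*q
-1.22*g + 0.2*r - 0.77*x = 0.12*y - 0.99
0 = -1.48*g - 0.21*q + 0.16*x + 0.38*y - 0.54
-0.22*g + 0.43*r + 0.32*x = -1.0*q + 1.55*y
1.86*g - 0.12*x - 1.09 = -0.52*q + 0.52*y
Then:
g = 0.17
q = 7.61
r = 3.08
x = 0.89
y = 5.92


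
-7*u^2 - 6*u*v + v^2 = (-7*u + v)*(u + v)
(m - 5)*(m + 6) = m^2 + m - 30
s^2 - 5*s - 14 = (s - 7)*(s + 2)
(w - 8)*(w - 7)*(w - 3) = w^3 - 18*w^2 + 101*w - 168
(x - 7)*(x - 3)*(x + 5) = x^3 - 5*x^2 - 29*x + 105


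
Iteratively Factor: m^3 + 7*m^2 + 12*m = (m)*(m^2 + 7*m + 12) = m*(m + 4)*(m + 3)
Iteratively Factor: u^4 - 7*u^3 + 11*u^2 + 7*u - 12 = (u - 1)*(u^3 - 6*u^2 + 5*u + 12) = (u - 3)*(u - 1)*(u^2 - 3*u - 4) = (u - 4)*(u - 3)*(u - 1)*(u + 1)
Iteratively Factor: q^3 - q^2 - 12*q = (q + 3)*(q^2 - 4*q) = q*(q + 3)*(q - 4)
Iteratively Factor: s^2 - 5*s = (s - 5)*(s)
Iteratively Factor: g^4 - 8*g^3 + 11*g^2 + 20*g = (g + 1)*(g^3 - 9*g^2 + 20*g) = (g - 4)*(g + 1)*(g^2 - 5*g) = (g - 5)*(g - 4)*(g + 1)*(g)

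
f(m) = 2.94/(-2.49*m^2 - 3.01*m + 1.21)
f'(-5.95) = -0.02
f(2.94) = -0.10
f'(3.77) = 0.03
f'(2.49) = 0.10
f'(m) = 2.94*(4.98*m + 3.01)/(-2.49*m^2 - 3.01*m + 1.21)^2 = (14.6412*m + 8.8494)/(2.49*m^2 + 3.01*m - 1.21)^2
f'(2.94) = 0.06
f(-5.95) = -0.04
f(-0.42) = 1.44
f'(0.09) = 12.04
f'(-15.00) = -0.00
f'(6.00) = 0.01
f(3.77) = -0.06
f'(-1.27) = -9.43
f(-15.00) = -0.01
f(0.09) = 3.20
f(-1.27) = 2.89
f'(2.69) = 0.08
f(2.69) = -0.12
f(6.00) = -0.03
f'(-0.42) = 0.65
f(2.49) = -0.14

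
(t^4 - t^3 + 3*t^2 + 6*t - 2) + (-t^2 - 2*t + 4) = t^4 - t^3 + 2*t^2 + 4*t + 2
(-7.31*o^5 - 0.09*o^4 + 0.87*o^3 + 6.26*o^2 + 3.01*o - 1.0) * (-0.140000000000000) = 1.0234*o^5 + 0.0126*o^4 - 0.1218*o^3 - 0.8764*o^2 - 0.4214*o + 0.14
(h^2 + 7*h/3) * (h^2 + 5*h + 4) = h^4 + 22*h^3/3 + 47*h^2/3 + 28*h/3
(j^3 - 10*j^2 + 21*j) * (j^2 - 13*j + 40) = j^5 - 23*j^4 + 191*j^3 - 673*j^2 + 840*j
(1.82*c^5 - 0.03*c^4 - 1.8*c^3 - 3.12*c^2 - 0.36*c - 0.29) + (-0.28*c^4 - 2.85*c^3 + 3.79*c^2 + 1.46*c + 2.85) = 1.82*c^5 - 0.31*c^4 - 4.65*c^3 + 0.67*c^2 + 1.1*c + 2.56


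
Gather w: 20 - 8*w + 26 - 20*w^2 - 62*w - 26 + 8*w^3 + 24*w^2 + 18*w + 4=8*w^3 + 4*w^2 - 52*w + 24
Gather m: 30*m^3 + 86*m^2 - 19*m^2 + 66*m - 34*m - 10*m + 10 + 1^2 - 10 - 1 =30*m^3 + 67*m^2 + 22*m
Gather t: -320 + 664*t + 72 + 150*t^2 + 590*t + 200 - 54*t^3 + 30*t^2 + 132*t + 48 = -54*t^3 + 180*t^2 + 1386*t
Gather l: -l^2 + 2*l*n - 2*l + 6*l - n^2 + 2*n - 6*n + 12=-l^2 + l*(2*n + 4) - n^2 - 4*n + 12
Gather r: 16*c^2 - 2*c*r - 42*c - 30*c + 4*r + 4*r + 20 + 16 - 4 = 16*c^2 - 72*c + r*(8 - 2*c) + 32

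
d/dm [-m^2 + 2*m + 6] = 2 - 2*m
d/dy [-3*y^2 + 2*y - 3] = 2 - 6*y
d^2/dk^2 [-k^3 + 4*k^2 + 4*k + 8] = 8 - 6*k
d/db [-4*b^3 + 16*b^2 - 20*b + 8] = -12*b^2 + 32*b - 20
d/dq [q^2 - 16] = 2*q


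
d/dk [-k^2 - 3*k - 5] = -2*k - 3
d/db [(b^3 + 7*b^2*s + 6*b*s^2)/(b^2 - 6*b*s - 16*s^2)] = (b^4 - 12*b^3*s - 96*b^2*s^2 - 224*b*s^3 - 96*s^4)/(b^4 - 12*b^3*s + 4*b^2*s^2 + 192*b*s^3 + 256*s^4)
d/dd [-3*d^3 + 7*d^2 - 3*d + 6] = -9*d^2 + 14*d - 3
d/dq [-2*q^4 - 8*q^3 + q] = -8*q^3 - 24*q^2 + 1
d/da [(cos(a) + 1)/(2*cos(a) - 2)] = sin(a)/(cos(a) - 1)^2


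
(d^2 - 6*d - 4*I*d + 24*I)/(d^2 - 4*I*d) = (d - 6)/d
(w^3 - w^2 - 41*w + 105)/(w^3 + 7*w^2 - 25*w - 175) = (w - 3)/(w + 5)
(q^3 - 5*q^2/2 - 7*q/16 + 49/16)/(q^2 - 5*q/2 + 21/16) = (4*q^2 - 3*q - 7)/(4*q - 3)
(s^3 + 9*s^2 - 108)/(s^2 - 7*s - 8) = (-s^3 - 9*s^2 + 108)/(-s^2 + 7*s + 8)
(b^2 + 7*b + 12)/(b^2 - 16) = (b + 3)/(b - 4)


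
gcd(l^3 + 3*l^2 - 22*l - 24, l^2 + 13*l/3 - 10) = l + 6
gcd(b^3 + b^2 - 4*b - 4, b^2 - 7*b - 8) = b + 1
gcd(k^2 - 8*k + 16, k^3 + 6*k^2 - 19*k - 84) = k - 4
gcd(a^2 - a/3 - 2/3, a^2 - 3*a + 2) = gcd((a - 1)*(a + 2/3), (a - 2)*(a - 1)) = a - 1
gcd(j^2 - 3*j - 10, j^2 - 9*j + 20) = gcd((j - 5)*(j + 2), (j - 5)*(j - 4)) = j - 5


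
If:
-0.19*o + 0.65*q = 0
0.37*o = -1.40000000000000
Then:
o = -3.78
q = -1.11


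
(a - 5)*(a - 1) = a^2 - 6*a + 5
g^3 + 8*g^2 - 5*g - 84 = (g - 3)*(g + 4)*(g + 7)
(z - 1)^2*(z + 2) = z^3 - 3*z + 2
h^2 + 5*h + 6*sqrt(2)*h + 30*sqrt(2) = (h + 5)*(h + 6*sqrt(2))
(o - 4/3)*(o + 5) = o^2 + 11*o/3 - 20/3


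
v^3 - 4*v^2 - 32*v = v*(v - 8)*(v + 4)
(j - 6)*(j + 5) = j^2 - j - 30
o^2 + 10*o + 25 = (o + 5)^2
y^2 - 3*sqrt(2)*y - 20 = (y - 5*sqrt(2))*(y + 2*sqrt(2))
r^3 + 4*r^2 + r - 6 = (r - 1)*(r + 2)*(r + 3)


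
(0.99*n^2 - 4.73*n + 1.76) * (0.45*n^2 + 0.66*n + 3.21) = 0.4455*n^4 - 1.4751*n^3 + 0.848099999999999*n^2 - 14.0217*n + 5.6496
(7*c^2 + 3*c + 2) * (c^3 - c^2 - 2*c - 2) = 7*c^5 - 4*c^4 - 15*c^3 - 22*c^2 - 10*c - 4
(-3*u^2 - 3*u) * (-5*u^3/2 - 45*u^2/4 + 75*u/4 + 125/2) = 15*u^5/2 + 165*u^4/4 - 45*u^3/2 - 975*u^2/4 - 375*u/2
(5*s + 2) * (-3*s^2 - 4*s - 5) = -15*s^3 - 26*s^2 - 33*s - 10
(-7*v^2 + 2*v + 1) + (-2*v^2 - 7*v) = -9*v^2 - 5*v + 1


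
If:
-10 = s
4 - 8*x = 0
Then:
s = -10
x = 1/2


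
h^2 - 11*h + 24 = (h - 8)*(h - 3)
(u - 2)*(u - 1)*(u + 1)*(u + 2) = u^4 - 5*u^2 + 4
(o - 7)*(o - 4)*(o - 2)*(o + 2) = o^4 - 11*o^3 + 24*o^2 + 44*o - 112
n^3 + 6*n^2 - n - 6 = (n - 1)*(n + 1)*(n + 6)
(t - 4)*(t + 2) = t^2 - 2*t - 8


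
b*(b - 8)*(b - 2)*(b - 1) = b^4 - 11*b^3 + 26*b^2 - 16*b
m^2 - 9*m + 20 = (m - 5)*(m - 4)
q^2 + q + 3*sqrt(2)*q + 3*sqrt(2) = (q + 1)*(q + 3*sqrt(2))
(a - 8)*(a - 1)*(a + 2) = a^3 - 7*a^2 - 10*a + 16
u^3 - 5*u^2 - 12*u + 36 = (u - 6)*(u - 2)*(u + 3)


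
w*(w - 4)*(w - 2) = w^3 - 6*w^2 + 8*w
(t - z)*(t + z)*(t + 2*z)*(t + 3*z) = t^4 + 5*t^3*z + 5*t^2*z^2 - 5*t*z^3 - 6*z^4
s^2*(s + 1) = s^3 + s^2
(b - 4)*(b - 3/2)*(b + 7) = b^3 + 3*b^2/2 - 65*b/2 + 42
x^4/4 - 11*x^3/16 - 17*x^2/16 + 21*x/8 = x*(x/4 + 1/2)*(x - 3)*(x - 7/4)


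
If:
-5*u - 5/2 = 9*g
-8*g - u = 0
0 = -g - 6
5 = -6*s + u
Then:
No Solution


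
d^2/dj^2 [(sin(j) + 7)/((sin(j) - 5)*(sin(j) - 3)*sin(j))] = (-4*sin(j)^4 - 39*sin(j)^3 + 618*sin(j)^2 - 2086*sin(j) + 1722 + 1743/sin(j) - 5040/sin(j)^2 + 3150/sin(j)^3)/((sin(j) - 5)^3*(sin(j) - 3)^3)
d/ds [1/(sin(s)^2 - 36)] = -2*sin(s)*cos(s)/(sin(s)^2 - 36)^2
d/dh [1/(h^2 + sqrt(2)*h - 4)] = (-2*h - sqrt(2))/(h^2 + sqrt(2)*h - 4)^2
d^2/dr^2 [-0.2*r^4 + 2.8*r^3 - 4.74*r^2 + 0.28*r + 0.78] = -2.4*r^2 + 16.8*r - 9.48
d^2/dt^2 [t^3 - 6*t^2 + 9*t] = 6*t - 12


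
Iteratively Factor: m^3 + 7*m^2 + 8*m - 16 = (m - 1)*(m^2 + 8*m + 16) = (m - 1)*(m + 4)*(m + 4)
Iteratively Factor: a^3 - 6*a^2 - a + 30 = (a - 3)*(a^2 - 3*a - 10) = (a - 5)*(a - 3)*(a + 2)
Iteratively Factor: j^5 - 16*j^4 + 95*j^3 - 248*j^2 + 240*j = (j - 3)*(j^4 - 13*j^3 + 56*j^2 - 80*j) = (j - 5)*(j - 3)*(j^3 - 8*j^2 + 16*j) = (j - 5)*(j - 4)*(j - 3)*(j^2 - 4*j) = (j - 5)*(j - 4)^2*(j - 3)*(j)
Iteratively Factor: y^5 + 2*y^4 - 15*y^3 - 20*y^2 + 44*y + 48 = (y - 3)*(y^4 + 5*y^3 - 20*y - 16) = (y - 3)*(y + 1)*(y^3 + 4*y^2 - 4*y - 16) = (y - 3)*(y + 1)*(y + 2)*(y^2 + 2*y - 8) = (y - 3)*(y - 2)*(y + 1)*(y + 2)*(y + 4)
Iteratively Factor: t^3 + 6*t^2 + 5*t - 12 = (t - 1)*(t^2 + 7*t + 12) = (t - 1)*(t + 3)*(t + 4)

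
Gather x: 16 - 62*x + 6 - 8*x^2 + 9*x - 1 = -8*x^2 - 53*x + 21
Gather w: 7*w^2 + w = 7*w^2 + w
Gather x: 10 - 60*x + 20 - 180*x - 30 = -240*x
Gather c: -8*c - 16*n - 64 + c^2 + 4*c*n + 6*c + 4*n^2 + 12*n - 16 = c^2 + c*(4*n - 2) + 4*n^2 - 4*n - 80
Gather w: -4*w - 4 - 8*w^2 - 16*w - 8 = -8*w^2 - 20*w - 12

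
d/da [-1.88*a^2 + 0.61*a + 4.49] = 0.61 - 3.76*a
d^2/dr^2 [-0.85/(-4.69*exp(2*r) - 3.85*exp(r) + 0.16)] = (0.85*(9.38*exp(r) + 3.85)*(18.76*exp(r) + 7.7)*exp(r) - (15.946*exp(r) + 3.2725)*(4.69*exp(2*r) + 3.85*exp(r) - 0.16))*exp(r)/(4.69*exp(2*r) + 3.85*exp(r) - 0.16)^3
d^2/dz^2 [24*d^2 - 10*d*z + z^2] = 2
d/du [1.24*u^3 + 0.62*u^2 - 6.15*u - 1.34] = 3.72*u^2 + 1.24*u - 6.15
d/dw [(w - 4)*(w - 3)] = 2*w - 7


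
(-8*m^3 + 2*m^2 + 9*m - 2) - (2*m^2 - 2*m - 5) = -8*m^3 + 11*m + 3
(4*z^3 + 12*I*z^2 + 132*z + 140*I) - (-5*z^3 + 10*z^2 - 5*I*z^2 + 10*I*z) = 9*z^3 - 10*z^2 + 17*I*z^2 + 132*z - 10*I*z + 140*I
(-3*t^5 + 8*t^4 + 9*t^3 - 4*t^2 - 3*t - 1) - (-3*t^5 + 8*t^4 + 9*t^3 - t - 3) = -4*t^2 - 2*t + 2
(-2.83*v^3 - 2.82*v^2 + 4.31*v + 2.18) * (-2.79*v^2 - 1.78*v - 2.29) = 7.8957*v^5 + 12.9052*v^4 - 0.524599999999999*v^3 - 7.2962*v^2 - 13.7503*v - 4.9922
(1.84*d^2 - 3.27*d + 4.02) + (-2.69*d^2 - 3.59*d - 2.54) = -0.85*d^2 - 6.86*d + 1.48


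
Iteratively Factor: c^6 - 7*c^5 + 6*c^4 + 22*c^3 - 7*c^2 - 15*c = (c + 1)*(c^5 - 8*c^4 + 14*c^3 + 8*c^2 - 15*c) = (c - 3)*(c + 1)*(c^4 - 5*c^3 - c^2 + 5*c) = (c - 5)*(c - 3)*(c + 1)*(c^3 - c) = (c - 5)*(c - 3)*(c + 1)^2*(c^2 - c) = (c - 5)*(c - 3)*(c - 1)*(c + 1)^2*(c)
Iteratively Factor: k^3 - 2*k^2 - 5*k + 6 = (k - 1)*(k^2 - k - 6) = (k - 3)*(k - 1)*(k + 2)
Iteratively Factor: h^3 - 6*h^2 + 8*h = (h)*(h^2 - 6*h + 8) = h*(h - 4)*(h - 2)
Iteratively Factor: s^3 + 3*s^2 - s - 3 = (s + 3)*(s^2 - 1) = (s - 1)*(s + 3)*(s + 1)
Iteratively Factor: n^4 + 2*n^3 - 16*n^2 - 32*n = (n + 2)*(n^3 - 16*n) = (n - 4)*(n + 2)*(n^2 + 4*n) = n*(n - 4)*(n + 2)*(n + 4)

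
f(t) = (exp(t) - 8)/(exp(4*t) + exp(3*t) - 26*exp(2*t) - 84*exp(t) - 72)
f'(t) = (exp(t) - 8)*(-4*exp(4*t) - 3*exp(3*t) + 52*exp(2*t) + 84*exp(t))/(exp(4*t) + exp(3*t) - 26*exp(2*t) - 84*exp(t) - 72)^2 + exp(t)/(exp(4*t) + exp(3*t) - 26*exp(2*t) - 84*exp(t) - 72)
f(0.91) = 0.01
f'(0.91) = -0.02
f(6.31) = 0.00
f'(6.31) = -0.00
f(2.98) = 0.00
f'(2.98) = -0.00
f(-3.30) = 0.11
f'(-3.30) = -0.00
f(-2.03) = 0.09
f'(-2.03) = -0.02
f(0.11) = 0.04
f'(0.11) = -0.03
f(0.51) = 0.02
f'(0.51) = -0.03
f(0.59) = 0.02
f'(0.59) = -0.03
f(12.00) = 0.00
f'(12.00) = 0.00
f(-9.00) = 0.11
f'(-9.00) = 0.00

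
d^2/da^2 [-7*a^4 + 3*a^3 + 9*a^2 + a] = -84*a^2 + 18*a + 18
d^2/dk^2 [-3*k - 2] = 0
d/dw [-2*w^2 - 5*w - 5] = -4*w - 5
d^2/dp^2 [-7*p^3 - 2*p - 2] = -42*p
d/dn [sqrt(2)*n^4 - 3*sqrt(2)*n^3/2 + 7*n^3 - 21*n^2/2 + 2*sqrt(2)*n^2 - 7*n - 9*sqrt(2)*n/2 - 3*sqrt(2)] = 4*sqrt(2)*n^3 - 9*sqrt(2)*n^2/2 + 21*n^2 - 21*n + 4*sqrt(2)*n - 7 - 9*sqrt(2)/2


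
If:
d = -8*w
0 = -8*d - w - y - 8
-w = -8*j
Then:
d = -8*y/63 - 64/63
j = y/504 + 1/63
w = y/63 + 8/63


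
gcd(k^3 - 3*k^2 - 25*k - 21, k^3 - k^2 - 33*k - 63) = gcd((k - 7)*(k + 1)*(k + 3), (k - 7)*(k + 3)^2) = k^2 - 4*k - 21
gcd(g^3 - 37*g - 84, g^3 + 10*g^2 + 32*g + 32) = g + 4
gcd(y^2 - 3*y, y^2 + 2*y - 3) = 1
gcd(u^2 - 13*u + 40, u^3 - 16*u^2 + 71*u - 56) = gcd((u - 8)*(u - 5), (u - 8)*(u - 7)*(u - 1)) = u - 8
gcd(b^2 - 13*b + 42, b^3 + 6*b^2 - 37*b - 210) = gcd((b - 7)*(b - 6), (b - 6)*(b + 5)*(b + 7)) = b - 6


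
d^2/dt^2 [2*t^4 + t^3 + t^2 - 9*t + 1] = 24*t^2 + 6*t + 2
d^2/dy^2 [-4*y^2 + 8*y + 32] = -8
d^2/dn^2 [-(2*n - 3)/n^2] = 2*(9 - 2*n)/n^4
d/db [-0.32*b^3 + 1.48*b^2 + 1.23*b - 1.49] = -0.96*b^2 + 2.96*b + 1.23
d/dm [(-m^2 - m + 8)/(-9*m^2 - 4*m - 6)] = (-5*m^2 + 156*m + 38)/(81*m^4 + 72*m^3 + 124*m^2 + 48*m + 36)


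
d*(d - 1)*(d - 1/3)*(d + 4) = d^4 + 8*d^3/3 - 5*d^2 + 4*d/3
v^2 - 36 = (v - 6)*(v + 6)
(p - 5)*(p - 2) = p^2 - 7*p + 10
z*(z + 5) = z^2 + 5*z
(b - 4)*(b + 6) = b^2 + 2*b - 24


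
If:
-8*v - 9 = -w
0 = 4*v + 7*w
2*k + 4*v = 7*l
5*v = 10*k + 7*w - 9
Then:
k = -9/200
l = -429/700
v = -21/20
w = 3/5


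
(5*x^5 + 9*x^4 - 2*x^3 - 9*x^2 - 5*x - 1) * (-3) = -15*x^5 - 27*x^4 + 6*x^3 + 27*x^2 + 15*x + 3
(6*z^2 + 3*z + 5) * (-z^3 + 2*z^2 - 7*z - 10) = -6*z^5 + 9*z^4 - 41*z^3 - 71*z^2 - 65*z - 50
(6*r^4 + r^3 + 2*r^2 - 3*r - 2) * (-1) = -6*r^4 - r^3 - 2*r^2 + 3*r + 2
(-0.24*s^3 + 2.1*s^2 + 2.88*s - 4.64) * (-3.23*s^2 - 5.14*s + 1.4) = 0.7752*s^5 - 5.5494*s^4 - 20.4324*s^3 + 3.124*s^2 + 27.8816*s - 6.496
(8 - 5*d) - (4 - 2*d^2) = 2*d^2 - 5*d + 4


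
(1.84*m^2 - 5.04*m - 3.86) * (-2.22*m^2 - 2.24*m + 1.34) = -4.0848*m^4 + 7.0672*m^3 + 22.3244*m^2 + 1.8928*m - 5.1724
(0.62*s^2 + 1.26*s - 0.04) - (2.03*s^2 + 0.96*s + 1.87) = -1.41*s^2 + 0.3*s - 1.91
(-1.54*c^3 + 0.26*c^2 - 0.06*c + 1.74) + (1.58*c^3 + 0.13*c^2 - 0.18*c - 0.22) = 0.04*c^3 + 0.39*c^2 - 0.24*c + 1.52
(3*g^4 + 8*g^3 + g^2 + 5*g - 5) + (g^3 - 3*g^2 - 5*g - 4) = 3*g^4 + 9*g^3 - 2*g^2 - 9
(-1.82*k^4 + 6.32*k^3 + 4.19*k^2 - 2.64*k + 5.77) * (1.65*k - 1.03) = -3.003*k^5 + 12.3026*k^4 + 0.403899999999999*k^3 - 8.6717*k^2 + 12.2397*k - 5.9431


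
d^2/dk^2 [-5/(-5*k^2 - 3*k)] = 10*(-5*k*(5*k + 3) + (10*k + 3)^2)/(k^3*(5*k + 3)^3)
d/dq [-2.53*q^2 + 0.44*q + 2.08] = 0.44 - 5.06*q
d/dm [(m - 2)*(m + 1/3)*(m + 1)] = 3*m^2 - 4*m/3 - 7/3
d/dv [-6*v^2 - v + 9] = -12*v - 1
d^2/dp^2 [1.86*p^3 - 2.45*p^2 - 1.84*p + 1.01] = 11.16*p - 4.9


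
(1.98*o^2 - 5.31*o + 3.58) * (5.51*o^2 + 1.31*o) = 10.9098*o^4 - 26.6643*o^3 + 12.7697*o^2 + 4.6898*o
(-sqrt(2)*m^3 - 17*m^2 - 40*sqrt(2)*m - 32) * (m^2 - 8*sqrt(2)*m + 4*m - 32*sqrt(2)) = -sqrt(2)*m^5 - 4*sqrt(2)*m^4 - m^4 - 4*m^3 + 96*sqrt(2)*m^3 + 384*sqrt(2)*m^2 + 608*m^2 + 256*sqrt(2)*m + 2432*m + 1024*sqrt(2)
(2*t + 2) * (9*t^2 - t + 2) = 18*t^3 + 16*t^2 + 2*t + 4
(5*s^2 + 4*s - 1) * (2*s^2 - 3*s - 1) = 10*s^4 - 7*s^3 - 19*s^2 - s + 1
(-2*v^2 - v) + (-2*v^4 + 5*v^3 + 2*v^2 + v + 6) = -2*v^4 + 5*v^3 + 6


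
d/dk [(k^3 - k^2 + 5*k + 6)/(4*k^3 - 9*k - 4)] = (4*k^4 - 58*k^3 - 75*k^2 + 8*k + 34)/(16*k^6 - 72*k^4 - 32*k^3 + 81*k^2 + 72*k + 16)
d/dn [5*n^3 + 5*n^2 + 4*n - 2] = 15*n^2 + 10*n + 4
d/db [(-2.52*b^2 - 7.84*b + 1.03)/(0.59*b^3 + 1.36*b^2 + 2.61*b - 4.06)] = (1.4868*b^4 + 9.2512*b^3 + 2.2621*b^2 + 17.6608*b + 29.1421)/(0.3481*b^6 + 1.6048*b^5 + 4.9294*b^4 + 2.3084*b^3 - 4.2311*b^2 - 21.1932*b + 16.4836)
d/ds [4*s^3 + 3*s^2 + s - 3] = 12*s^2 + 6*s + 1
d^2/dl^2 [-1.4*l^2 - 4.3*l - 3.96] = -2.80000000000000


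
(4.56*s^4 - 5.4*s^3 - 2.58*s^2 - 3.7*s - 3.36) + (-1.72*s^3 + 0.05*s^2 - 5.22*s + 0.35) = 4.56*s^4 - 7.12*s^3 - 2.53*s^2 - 8.92*s - 3.01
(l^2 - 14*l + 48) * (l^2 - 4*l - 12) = l^4 - 18*l^3 + 92*l^2 - 24*l - 576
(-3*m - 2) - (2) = -3*m - 4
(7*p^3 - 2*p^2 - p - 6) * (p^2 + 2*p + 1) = 7*p^5 + 12*p^4 + 2*p^3 - 10*p^2 - 13*p - 6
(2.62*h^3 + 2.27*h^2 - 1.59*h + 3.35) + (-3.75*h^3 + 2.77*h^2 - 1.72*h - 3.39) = -1.13*h^3 + 5.04*h^2 - 3.31*h - 0.04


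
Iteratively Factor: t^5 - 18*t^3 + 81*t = (t + 3)*(t^4 - 3*t^3 - 9*t^2 + 27*t) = (t + 3)^2*(t^3 - 6*t^2 + 9*t) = (t - 3)*(t + 3)^2*(t^2 - 3*t) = (t - 3)^2*(t + 3)^2*(t)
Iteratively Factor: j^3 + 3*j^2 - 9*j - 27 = (j + 3)*(j^2 - 9) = (j + 3)^2*(j - 3)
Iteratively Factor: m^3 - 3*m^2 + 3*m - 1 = (m - 1)*(m^2 - 2*m + 1) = (m - 1)^2*(m - 1)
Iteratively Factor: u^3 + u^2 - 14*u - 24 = (u + 3)*(u^2 - 2*u - 8) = (u - 4)*(u + 3)*(u + 2)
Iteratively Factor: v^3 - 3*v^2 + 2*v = (v - 1)*(v^2 - 2*v) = v*(v - 1)*(v - 2)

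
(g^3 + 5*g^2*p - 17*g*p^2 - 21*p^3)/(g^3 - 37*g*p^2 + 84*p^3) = (-g - p)/(-g + 4*p)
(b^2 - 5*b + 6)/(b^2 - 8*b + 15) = (b - 2)/(b - 5)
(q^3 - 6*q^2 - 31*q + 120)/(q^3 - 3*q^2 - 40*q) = (q - 3)/q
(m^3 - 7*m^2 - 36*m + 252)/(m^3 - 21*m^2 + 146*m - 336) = (m + 6)/(m - 8)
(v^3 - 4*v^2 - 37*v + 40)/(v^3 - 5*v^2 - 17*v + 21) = (v^2 - 3*v - 40)/(v^2 - 4*v - 21)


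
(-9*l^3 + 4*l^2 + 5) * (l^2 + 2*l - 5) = -9*l^5 - 14*l^4 + 53*l^3 - 15*l^2 + 10*l - 25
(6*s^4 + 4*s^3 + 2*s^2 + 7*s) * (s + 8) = 6*s^5 + 52*s^4 + 34*s^3 + 23*s^2 + 56*s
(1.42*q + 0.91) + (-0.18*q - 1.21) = 1.24*q - 0.3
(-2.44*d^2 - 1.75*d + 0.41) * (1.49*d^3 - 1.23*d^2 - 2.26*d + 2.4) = -3.6356*d^5 + 0.3937*d^4 + 8.2778*d^3 - 2.4053*d^2 - 5.1266*d + 0.984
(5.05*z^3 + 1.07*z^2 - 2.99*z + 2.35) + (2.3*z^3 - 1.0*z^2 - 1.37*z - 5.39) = 7.35*z^3 + 0.0700000000000001*z^2 - 4.36*z - 3.04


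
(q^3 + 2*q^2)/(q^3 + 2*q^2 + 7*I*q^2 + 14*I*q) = q/(q + 7*I)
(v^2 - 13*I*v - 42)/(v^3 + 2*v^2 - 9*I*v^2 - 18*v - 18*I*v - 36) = (v - 7*I)/(v^2 + v*(2 - 3*I) - 6*I)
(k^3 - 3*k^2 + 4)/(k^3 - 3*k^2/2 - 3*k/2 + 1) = 2*(k - 2)/(2*k - 1)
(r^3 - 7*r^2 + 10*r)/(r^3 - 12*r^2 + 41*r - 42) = r*(r - 5)/(r^2 - 10*r + 21)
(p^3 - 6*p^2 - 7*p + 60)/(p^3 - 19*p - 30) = (p - 4)/(p + 2)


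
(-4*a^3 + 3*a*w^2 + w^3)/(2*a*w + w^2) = -2*a^2/w + a + w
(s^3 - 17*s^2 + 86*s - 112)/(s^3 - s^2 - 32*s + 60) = (s^2 - 15*s + 56)/(s^2 + s - 30)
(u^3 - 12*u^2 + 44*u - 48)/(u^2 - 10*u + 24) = u - 2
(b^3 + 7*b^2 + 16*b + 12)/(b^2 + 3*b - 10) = (b^3 + 7*b^2 + 16*b + 12)/(b^2 + 3*b - 10)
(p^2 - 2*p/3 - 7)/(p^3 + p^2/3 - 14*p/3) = (p - 3)/(p*(p - 2))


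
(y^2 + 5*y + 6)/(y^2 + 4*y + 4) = (y + 3)/(y + 2)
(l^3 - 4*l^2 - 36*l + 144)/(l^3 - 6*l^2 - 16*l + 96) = (l + 6)/(l + 4)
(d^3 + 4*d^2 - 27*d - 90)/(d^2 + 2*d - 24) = (d^2 - 2*d - 15)/(d - 4)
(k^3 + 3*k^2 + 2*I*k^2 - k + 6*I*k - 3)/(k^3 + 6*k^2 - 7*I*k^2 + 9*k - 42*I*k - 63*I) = (k^2 + 2*I*k - 1)/(k^2 + k*(3 - 7*I) - 21*I)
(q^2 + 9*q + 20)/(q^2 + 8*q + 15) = (q + 4)/(q + 3)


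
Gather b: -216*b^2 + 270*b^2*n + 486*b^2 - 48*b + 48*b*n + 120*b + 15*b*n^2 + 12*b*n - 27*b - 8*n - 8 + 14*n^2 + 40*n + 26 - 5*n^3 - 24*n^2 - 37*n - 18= b^2*(270*n + 270) + b*(15*n^2 + 60*n + 45) - 5*n^3 - 10*n^2 - 5*n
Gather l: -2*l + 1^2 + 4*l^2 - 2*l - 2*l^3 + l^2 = -2*l^3 + 5*l^2 - 4*l + 1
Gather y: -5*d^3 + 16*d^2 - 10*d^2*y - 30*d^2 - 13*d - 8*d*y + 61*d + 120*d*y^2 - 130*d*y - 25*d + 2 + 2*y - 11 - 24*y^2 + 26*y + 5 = -5*d^3 - 14*d^2 + 23*d + y^2*(120*d - 24) + y*(-10*d^2 - 138*d + 28) - 4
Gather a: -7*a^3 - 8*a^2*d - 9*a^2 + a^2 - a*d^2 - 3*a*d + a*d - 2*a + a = -7*a^3 + a^2*(-8*d - 8) + a*(-d^2 - 2*d - 1)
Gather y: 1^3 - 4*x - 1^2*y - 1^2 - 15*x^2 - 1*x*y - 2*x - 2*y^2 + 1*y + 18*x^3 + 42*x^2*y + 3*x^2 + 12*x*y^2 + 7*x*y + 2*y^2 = 18*x^3 - 12*x^2 + 12*x*y^2 - 6*x + y*(42*x^2 + 6*x)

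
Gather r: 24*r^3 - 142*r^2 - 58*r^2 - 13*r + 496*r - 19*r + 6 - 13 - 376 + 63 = 24*r^3 - 200*r^2 + 464*r - 320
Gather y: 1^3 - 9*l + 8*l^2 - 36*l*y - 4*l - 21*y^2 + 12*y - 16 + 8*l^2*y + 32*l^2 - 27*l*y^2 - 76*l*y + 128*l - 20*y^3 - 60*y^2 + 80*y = 40*l^2 + 115*l - 20*y^3 + y^2*(-27*l - 81) + y*(8*l^2 - 112*l + 92) - 15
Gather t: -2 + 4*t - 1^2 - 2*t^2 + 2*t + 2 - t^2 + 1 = -3*t^2 + 6*t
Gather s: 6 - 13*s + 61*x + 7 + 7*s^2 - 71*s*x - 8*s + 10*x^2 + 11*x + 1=7*s^2 + s*(-71*x - 21) + 10*x^2 + 72*x + 14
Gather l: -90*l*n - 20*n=-90*l*n - 20*n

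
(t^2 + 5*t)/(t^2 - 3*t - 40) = t/(t - 8)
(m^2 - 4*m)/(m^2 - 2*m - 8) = m/(m + 2)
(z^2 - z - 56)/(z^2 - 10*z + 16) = (z + 7)/(z - 2)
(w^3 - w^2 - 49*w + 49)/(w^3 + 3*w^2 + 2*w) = (w^3 - w^2 - 49*w + 49)/(w*(w^2 + 3*w + 2))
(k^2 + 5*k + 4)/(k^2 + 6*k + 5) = (k + 4)/(k + 5)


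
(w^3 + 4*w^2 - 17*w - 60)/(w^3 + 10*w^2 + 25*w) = (w^2 - w - 12)/(w*(w + 5))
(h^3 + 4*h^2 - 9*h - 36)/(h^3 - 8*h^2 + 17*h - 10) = (h^3 + 4*h^2 - 9*h - 36)/(h^3 - 8*h^2 + 17*h - 10)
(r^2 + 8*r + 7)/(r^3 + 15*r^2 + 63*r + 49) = 1/(r + 7)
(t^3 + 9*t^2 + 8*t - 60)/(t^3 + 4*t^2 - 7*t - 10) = (t + 6)/(t + 1)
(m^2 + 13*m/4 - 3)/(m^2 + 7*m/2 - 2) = (4*m - 3)/(2*(2*m - 1))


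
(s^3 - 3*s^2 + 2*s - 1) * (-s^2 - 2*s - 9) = -s^5 + s^4 - 5*s^3 + 24*s^2 - 16*s + 9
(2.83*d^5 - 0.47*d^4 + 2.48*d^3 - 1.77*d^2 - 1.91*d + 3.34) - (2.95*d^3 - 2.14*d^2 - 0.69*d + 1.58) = 2.83*d^5 - 0.47*d^4 - 0.47*d^3 + 0.37*d^2 - 1.22*d + 1.76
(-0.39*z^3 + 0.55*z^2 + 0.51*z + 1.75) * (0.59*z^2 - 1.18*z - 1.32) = -0.2301*z^5 + 0.7847*z^4 + 0.1667*z^3 - 0.2953*z^2 - 2.7382*z - 2.31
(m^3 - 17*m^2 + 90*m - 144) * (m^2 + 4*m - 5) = m^5 - 13*m^4 + 17*m^3 + 301*m^2 - 1026*m + 720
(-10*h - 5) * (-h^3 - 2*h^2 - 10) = 10*h^4 + 25*h^3 + 10*h^2 + 100*h + 50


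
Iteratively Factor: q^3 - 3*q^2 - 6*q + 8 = (q - 4)*(q^2 + q - 2) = (q - 4)*(q + 2)*(q - 1)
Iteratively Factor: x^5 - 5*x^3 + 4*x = (x - 1)*(x^4 + x^3 - 4*x^2 - 4*x) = (x - 1)*(x + 2)*(x^3 - x^2 - 2*x) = (x - 2)*(x - 1)*(x + 2)*(x^2 + x) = (x - 2)*(x - 1)*(x + 1)*(x + 2)*(x)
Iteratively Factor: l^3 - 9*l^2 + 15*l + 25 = (l - 5)*(l^2 - 4*l - 5) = (l - 5)^2*(l + 1)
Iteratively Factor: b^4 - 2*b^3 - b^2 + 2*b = (b - 1)*(b^3 - b^2 - 2*b) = b*(b - 1)*(b^2 - b - 2) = b*(b - 1)*(b + 1)*(b - 2)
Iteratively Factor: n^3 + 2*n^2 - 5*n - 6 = (n + 3)*(n^2 - n - 2) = (n - 2)*(n + 3)*(n + 1)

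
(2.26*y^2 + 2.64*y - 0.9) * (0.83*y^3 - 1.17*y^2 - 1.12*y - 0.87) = 1.8758*y^5 - 0.453*y^4 - 6.367*y^3 - 3.87*y^2 - 1.2888*y + 0.783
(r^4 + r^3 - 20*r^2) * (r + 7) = r^5 + 8*r^4 - 13*r^3 - 140*r^2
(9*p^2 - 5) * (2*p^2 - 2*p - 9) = 18*p^4 - 18*p^3 - 91*p^2 + 10*p + 45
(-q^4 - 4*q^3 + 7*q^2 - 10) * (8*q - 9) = -8*q^5 - 23*q^4 + 92*q^3 - 63*q^2 - 80*q + 90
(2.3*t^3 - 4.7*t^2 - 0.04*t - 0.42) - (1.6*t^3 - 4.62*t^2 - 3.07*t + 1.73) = 0.7*t^3 - 0.0800000000000001*t^2 + 3.03*t - 2.15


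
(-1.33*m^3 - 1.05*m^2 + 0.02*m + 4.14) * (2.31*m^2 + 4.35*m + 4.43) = -3.0723*m^5 - 8.211*m^4 - 10.4132*m^3 + 4.9989*m^2 + 18.0976*m + 18.3402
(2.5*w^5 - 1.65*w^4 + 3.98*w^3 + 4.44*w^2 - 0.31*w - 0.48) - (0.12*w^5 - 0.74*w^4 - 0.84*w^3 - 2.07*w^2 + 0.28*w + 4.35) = 2.38*w^5 - 0.91*w^4 + 4.82*w^3 + 6.51*w^2 - 0.59*w - 4.83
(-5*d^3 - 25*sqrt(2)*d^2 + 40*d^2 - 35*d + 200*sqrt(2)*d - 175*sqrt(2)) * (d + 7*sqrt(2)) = -5*d^4 - 60*sqrt(2)*d^3 + 40*d^3 - 385*d^2 + 480*sqrt(2)*d^2 - 420*sqrt(2)*d + 2800*d - 2450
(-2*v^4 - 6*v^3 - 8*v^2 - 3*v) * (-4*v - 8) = 8*v^5 + 40*v^4 + 80*v^3 + 76*v^2 + 24*v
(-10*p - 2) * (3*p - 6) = -30*p^2 + 54*p + 12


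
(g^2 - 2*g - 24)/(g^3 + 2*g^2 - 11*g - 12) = (g - 6)/(g^2 - 2*g - 3)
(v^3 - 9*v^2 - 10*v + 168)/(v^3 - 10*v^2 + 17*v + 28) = (v^2 - 2*v - 24)/(v^2 - 3*v - 4)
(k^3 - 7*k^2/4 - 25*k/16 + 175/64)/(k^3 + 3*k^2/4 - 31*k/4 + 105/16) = (16*k^2 - 8*k - 35)/(4*(4*k^2 + 8*k - 21))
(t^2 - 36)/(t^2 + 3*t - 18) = (t - 6)/(t - 3)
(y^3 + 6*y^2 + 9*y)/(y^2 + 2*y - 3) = y*(y + 3)/(y - 1)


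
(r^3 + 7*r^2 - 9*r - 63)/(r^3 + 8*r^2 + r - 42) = (r - 3)/(r - 2)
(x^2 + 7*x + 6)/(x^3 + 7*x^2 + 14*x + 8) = (x + 6)/(x^2 + 6*x + 8)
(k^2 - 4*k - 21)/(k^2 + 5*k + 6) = (k - 7)/(k + 2)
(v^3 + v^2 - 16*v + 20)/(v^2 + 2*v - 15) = (v^2 - 4*v + 4)/(v - 3)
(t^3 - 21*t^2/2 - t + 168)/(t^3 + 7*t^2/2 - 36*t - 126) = (t - 8)/(t + 6)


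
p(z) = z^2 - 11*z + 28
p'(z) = 2*z - 11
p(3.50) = 1.75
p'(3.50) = -4.00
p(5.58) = -2.24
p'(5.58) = 0.16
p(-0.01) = 28.11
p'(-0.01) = -11.02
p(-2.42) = 60.48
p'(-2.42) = -15.84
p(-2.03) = 54.45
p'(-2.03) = -15.06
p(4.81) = -1.77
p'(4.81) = -1.38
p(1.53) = 13.51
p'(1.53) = -7.94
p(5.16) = -2.13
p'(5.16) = -0.68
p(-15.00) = 418.00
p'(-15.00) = -41.00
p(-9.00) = 208.00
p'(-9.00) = -29.00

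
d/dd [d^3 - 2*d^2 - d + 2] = 3*d^2 - 4*d - 1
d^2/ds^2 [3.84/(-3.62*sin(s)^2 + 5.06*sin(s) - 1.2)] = (201.283584*sin(s)^4 - 211.014144*sin(s)^3 - 270.331392*sin(s)^2 + 445.344768*sin(s) - 163.273728)/(3.62*sin(s)^2 - 5.06*sin(s) + 1.2)^3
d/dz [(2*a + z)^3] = 3*(2*a + z)^2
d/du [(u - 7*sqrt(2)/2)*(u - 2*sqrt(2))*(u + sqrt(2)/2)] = 3*u^2 - 10*sqrt(2)*u + 17/2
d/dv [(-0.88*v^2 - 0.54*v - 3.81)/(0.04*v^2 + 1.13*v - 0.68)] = (-0.9728*v^2 + 1.5016*v + 4.6725)/(0.0016*v^4 + 0.0904*v^3 + 1.2225*v^2 - 1.5368*v + 0.4624)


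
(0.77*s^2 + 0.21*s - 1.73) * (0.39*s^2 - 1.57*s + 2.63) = 0.3003*s^4 - 1.127*s^3 + 1.0207*s^2 + 3.2684*s - 4.5499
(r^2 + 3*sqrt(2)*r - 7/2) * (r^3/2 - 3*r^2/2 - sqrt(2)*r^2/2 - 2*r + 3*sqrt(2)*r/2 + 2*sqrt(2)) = r^5/2 - 3*r^4/2 + sqrt(2)*r^4 - 27*r^3/4 - 3*sqrt(2)*r^3 - 9*sqrt(2)*r^2/4 + 57*r^2/4 - 21*sqrt(2)*r/4 + 19*r - 7*sqrt(2)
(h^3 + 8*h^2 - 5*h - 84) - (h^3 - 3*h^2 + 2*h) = 11*h^2 - 7*h - 84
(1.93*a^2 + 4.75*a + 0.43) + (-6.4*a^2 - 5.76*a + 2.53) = -4.47*a^2 - 1.01*a + 2.96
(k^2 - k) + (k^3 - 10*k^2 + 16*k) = k^3 - 9*k^2 + 15*k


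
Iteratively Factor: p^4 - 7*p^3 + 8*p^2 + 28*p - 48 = (p - 4)*(p^3 - 3*p^2 - 4*p + 12) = (p - 4)*(p - 3)*(p^2 - 4) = (p - 4)*(p - 3)*(p - 2)*(p + 2)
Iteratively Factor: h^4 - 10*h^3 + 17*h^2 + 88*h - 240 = (h - 4)*(h^3 - 6*h^2 - 7*h + 60) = (h - 5)*(h - 4)*(h^2 - h - 12) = (h - 5)*(h - 4)*(h + 3)*(h - 4)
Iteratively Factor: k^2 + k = (k + 1)*(k)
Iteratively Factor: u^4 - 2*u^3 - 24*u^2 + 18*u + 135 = (u - 3)*(u^3 + u^2 - 21*u - 45) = (u - 3)*(u + 3)*(u^2 - 2*u - 15) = (u - 3)*(u + 3)^2*(u - 5)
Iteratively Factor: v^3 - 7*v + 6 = (v - 1)*(v^2 + v - 6) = (v - 1)*(v + 3)*(v - 2)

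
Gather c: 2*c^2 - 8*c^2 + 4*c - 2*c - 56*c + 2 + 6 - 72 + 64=-6*c^2 - 54*c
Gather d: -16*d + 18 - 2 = 16 - 16*d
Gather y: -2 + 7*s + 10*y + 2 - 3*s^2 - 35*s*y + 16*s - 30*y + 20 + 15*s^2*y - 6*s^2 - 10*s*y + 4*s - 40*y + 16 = -9*s^2 + 27*s + y*(15*s^2 - 45*s - 60) + 36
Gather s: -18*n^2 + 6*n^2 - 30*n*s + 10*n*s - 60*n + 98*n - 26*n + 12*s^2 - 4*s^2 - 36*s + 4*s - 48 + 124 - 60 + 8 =-12*n^2 + 12*n + 8*s^2 + s*(-20*n - 32) + 24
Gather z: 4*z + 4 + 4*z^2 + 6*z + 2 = 4*z^2 + 10*z + 6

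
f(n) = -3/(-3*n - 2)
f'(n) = -9/(-3*n - 2)^2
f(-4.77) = -0.24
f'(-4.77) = -0.06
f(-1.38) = -1.40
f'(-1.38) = -1.97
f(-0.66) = 150.00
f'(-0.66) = -22500.00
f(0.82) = 0.67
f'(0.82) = -0.45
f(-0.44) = 4.41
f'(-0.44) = -19.46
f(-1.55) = -1.13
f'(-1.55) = -1.28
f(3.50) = 0.24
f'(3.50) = -0.06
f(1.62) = 0.44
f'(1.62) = -0.19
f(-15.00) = -0.07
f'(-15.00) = 0.00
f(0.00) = 1.50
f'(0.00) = -2.25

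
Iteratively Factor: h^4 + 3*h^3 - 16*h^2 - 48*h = (h + 4)*(h^3 - h^2 - 12*h) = (h - 4)*(h + 4)*(h^2 + 3*h) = h*(h - 4)*(h + 4)*(h + 3)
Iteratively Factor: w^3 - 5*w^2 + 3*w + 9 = (w - 3)*(w^2 - 2*w - 3) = (w - 3)*(w + 1)*(w - 3)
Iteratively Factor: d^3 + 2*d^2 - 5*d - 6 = (d + 1)*(d^2 + d - 6) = (d - 2)*(d + 1)*(d + 3)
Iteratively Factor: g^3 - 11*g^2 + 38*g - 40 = (g - 5)*(g^2 - 6*g + 8) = (g - 5)*(g - 2)*(g - 4)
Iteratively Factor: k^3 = (k)*(k^2) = k^2*(k)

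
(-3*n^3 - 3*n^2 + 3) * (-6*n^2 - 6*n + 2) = 18*n^5 + 36*n^4 + 12*n^3 - 24*n^2 - 18*n + 6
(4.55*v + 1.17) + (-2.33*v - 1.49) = 2.22*v - 0.32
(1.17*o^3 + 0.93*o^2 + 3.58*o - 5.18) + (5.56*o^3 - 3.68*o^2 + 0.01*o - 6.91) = 6.73*o^3 - 2.75*o^2 + 3.59*o - 12.09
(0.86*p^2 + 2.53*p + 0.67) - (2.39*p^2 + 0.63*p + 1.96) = -1.53*p^2 + 1.9*p - 1.29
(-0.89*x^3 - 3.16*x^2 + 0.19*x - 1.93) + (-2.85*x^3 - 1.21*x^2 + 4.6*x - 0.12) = -3.74*x^3 - 4.37*x^2 + 4.79*x - 2.05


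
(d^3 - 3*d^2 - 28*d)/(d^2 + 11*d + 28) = d*(d - 7)/(d + 7)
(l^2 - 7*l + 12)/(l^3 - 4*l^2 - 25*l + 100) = (l - 3)/(l^2 - 25)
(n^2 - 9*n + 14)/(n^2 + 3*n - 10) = (n - 7)/(n + 5)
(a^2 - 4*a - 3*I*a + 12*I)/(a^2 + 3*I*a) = (a^2 - 4*a - 3*I*a + 12*I)/(a*(a + 3*I))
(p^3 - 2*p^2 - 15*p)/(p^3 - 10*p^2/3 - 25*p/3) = 3*(p + 3)/(3*p + 5)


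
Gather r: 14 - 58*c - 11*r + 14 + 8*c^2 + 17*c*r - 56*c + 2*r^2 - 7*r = 8*c^2 - 114*c + 2*r^2 + r*(17*c - 18) + 28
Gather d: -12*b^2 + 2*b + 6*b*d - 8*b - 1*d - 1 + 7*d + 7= -12*b^2 - 6*b + d*(6*b + 6) + 6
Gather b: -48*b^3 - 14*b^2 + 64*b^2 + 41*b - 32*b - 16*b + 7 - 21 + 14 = -48*b^3 + 50*b^2 - 7*b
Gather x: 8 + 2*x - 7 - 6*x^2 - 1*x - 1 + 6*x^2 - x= 0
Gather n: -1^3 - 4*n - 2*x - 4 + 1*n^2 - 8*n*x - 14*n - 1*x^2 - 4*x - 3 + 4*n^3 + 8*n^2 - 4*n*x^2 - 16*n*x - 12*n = 4*n^3 + 9*n^2 + n*(-4*x^2 - 24*x - 30) - x^2 - 6*x - 8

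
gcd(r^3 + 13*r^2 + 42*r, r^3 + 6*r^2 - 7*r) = r^2 + 7*r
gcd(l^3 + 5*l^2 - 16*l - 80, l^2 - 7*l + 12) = l - 4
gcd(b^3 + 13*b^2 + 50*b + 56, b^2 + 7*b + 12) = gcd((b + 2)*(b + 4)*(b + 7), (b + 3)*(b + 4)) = b + 4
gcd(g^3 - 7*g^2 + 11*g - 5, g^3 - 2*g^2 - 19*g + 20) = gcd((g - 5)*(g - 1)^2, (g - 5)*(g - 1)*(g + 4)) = g^2 - 6*g + 5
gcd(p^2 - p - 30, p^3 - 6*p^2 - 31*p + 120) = p + 5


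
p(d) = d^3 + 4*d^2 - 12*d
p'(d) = 3*d^2 + 8*d - 12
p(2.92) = 23.96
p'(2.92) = 36.94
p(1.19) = -6.93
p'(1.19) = 1.77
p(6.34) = 339.54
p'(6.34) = 159.31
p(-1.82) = 29.06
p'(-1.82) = -16.62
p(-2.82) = 43.22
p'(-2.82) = -10.70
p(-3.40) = 47.74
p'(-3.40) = -4.52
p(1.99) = -0.16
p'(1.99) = 15.80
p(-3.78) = 48.50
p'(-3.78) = 0.63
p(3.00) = 27.00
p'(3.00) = 39.00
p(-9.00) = -297.00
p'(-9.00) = 159.00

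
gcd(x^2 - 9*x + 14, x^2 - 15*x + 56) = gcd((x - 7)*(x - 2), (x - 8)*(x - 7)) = x - 7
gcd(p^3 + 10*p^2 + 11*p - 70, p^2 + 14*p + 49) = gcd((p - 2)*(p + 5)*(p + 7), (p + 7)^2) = p + 7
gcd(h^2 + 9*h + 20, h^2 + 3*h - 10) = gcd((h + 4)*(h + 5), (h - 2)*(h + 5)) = h + 5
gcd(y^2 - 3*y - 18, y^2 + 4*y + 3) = y + 3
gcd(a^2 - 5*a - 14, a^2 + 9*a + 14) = a + 2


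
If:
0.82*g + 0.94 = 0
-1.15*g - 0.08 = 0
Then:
No Solution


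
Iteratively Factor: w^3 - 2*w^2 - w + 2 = (w - 1)*(w^2 - w - 2) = (w - 2)*(w - 1)*(w + 1)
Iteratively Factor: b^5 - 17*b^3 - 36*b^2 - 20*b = (b)*(b^4 - 17*b^2 - 36*b - 20) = b*(b + 1)*(b^3 - b^2 - 16*b - 20) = b*(b + 1)*(b + 2)*(b^2 - 3*b - 10) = b*(b - 5)*(b + 1)*(b + 2)*(b + 2)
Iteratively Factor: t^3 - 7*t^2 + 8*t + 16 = (t - 4)*(t^2 - 3*t - 4) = (t - 4)*(t + 1)*(t - 4)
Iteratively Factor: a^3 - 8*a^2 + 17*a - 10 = (a - 2)*(a^2 - 6*a + 5) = (a - 2)*(a - 1)*(a - 5)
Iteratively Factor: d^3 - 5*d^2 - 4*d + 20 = (d + 2)*(d^2 - 7*d + 10) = (d - 5)*(d + 2)*(d - 2)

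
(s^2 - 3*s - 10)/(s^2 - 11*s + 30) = (s + 2)/(s - 6)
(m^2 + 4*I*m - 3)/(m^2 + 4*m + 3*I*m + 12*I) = (m + I)/(m + 4)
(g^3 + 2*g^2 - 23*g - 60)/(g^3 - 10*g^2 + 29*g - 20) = (g^2 + 7*g + 12)/(g^2 - 5*g + 4)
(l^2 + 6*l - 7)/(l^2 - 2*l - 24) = (-l^2 - 6*l + 7)/(-l^2 + 2*l + 24)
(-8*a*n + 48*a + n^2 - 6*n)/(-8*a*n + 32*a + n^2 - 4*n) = (n - 6)/(n - 4)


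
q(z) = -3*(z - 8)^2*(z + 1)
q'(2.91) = 41.69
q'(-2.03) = -363.79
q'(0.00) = -144.00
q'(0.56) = -96.42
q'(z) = -3*(z - 8)^2 - 3*(z + 1)*(2*z - 16)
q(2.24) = -322.49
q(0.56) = -259.05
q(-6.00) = 2940.00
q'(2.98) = 44.28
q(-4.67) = 1767.42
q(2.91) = -303.90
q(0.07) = -201.86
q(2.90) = -304.32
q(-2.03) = 310.86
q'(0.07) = -137.74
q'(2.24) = 12.44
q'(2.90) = 41.31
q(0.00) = -192.00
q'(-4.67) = -760.58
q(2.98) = -300.89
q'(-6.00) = -1008.00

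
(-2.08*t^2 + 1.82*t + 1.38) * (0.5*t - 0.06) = -1.04*t^3 + 1.0348*t^2 + 0.5808*t - 0.0828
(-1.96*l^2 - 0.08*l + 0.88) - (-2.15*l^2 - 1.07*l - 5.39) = 0.19*l^2 + 0.99*l + 6.27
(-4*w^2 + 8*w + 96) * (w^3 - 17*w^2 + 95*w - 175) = -4*w^5 + 76*w^4 - 420*w^3 - 172*w^2 + 7720*w - 16800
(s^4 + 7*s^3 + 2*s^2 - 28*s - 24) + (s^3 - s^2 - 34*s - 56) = s^4 + 8*s^3 + s^2 - 62*s - 80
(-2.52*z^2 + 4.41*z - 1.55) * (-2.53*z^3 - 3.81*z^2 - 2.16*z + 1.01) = 6.3756*z^5 - 1.5561*z^4 - 7.4374*z^3 - 6.1653*z^2 + 7.8021*z - 1.5655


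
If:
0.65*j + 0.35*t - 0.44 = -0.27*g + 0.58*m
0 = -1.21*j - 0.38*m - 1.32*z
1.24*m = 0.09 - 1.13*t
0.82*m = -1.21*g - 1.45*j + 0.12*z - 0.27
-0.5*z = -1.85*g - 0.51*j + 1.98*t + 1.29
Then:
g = 2.97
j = -1.97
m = -0.92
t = 1.09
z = 2.07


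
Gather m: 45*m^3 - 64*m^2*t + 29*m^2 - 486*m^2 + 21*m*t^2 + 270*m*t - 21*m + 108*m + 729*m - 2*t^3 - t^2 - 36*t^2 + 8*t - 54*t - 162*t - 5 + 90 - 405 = 45*m^3 + m^2*(-64*t - 457) + m*(21*t^2 + 270*t + 816) - 2*t^3 - 37*t^2 - 208*t - 320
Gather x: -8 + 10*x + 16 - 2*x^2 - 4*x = -2*x^2 + 6*x + 8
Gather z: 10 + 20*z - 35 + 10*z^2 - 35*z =10*z^2 - 15*z - 25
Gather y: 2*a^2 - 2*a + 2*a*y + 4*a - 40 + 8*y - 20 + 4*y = 2*a^2 + 2*a + y*(2*a + 12) - 60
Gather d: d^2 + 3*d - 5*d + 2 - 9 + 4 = d^2 - 2*d - 3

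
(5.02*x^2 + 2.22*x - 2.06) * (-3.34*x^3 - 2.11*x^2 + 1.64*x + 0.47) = -16.7668*x^5 - 18.007*x^4 + 10.429*x^3 + 10.3468*x^2 - 2.335*x - 0.9682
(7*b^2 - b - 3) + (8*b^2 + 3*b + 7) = 15*b^2 + 2*b + 4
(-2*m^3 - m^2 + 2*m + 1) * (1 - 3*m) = 6*m^4 + m^3 - 7*m^2 - m + 1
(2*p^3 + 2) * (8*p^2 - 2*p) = 16*p^5 - 4*p^4 + 16*p^2 - 4*p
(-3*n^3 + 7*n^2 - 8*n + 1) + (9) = -3*n^3 + 7*n^2 - 8*n + 10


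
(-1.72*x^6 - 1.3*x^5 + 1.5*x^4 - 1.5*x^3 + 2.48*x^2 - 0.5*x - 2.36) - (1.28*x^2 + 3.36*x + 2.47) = -1.72*x^6 - 1.3*x^5 + 1.5*x^4 - 1.5*x^3 + 1.2*x^2 - 3.86*x - 4.83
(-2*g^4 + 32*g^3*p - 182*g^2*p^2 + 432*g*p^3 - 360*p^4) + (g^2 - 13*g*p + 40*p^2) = -2*g^4 + 32*g^3*p - 182*g^2*p^2 + g^2 + 432*g*p^3 - 13*g*p - 360*p^4 + 40*p^2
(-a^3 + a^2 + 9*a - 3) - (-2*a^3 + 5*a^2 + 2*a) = a^3 - 4*a^2 + 7*a - 3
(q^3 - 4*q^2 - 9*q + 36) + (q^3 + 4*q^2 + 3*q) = 2*q^3 - 6*q + 36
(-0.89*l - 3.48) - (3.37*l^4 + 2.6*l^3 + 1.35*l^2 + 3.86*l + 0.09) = -3.37*l^4 - 2.6*l^3 - 1.35*l^2 - 4.75*l - 3.57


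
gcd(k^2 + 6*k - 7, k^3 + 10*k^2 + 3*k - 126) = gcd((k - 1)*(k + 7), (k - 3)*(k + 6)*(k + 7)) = k + 7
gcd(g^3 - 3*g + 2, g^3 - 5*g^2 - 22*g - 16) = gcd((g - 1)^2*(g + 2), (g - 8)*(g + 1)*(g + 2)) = g + 2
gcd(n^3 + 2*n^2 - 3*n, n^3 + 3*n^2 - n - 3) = n^2 + 2*n - 3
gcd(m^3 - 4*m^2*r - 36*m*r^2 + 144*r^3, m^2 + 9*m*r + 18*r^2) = m + 6*r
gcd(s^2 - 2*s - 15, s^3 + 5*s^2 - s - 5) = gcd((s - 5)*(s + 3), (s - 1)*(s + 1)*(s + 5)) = 1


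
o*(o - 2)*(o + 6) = o^3 + 4*o^2 - 12*o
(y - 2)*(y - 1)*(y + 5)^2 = y^4 + 7*y^3 - 3*y^2 - 55*y + 50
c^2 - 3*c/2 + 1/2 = (c - 1)*(c - 1/2)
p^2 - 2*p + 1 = (p - 1)^2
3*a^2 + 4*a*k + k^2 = (a + k)*(3*a + k)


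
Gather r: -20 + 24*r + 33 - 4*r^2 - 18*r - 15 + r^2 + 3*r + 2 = -3*r^2 + 9*r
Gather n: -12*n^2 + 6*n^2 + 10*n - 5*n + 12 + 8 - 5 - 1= -6*n^2 + 5*n + 14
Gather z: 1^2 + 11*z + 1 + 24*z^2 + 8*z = 24*z^2 + 19*z + 2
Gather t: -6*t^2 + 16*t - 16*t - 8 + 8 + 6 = 6 - 6*t^2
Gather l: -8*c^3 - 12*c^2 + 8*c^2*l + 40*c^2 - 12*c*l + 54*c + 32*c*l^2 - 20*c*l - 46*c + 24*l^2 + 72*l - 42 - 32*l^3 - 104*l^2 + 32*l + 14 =-8*c^3 + 28*c^2 + 8*c - 32*l^3 + l^2*(32*c - 80) + l*(8*c^2 - 32*c + 104) - 28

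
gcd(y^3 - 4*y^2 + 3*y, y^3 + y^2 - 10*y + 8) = y - 1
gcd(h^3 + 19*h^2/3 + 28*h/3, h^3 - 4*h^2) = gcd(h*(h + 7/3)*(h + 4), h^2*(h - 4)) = h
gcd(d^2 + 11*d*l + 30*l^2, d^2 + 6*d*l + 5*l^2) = d + 5*l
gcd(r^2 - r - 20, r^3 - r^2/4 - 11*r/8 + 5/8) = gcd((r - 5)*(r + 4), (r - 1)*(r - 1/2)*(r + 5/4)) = 1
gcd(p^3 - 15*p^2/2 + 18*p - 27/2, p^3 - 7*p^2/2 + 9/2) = p^2 - 9*p/2 + 9/2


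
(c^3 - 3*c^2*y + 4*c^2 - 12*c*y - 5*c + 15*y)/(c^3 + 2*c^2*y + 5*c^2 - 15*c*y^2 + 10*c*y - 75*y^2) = (c - 1)/(c + 5*y)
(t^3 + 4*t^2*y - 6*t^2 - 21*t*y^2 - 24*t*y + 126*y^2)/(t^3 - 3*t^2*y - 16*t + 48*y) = (t^2 + 7*t*y - 6*t - 42*y)/(t^2 - 16)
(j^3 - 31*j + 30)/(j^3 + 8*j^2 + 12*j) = (j^2 - 6*j + 5)/(j*(j + 2))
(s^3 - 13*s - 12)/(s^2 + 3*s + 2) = (s^2 - s - 12)/(s + 2)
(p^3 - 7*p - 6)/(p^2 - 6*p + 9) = (p^2 + 3*p + 2)/(p - 3)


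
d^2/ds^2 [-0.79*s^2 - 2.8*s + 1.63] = -1.58000000000000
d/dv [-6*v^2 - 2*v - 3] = -12*v - 2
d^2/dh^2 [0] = 0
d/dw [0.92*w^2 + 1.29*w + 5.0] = 1.84*w + 1.29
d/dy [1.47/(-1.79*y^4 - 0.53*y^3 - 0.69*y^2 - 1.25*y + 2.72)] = (10.5252*y^3 + 2.3373*y^2 + 2.0286*y + 1.8375)/(1.79*y^4 + 0.53*y^3 + 0.69*y^2 + 1.25*y - 2.72)^2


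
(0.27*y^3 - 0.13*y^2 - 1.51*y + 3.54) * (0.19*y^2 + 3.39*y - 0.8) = 0.0513*y^5 + 0.8906*y^4 - 0.9436*y^3 - 4.3423*y^2 + 13.2086*y - 2.832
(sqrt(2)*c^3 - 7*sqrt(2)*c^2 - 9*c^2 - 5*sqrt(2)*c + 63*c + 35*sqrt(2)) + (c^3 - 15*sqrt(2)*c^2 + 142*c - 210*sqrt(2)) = c^3 + sqrt(2)*c^3 - 22*sqrt(2)*c^2 - 9*c^2 - 5*sqrt(2)*c + 205*c - 175*sqrt(2)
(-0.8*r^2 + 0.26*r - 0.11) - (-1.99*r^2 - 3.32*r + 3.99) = 1.19*r^2 + 3.58*r - 4.1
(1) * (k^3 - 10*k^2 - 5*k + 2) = k^3 - 10*k^2 - 5*k + 2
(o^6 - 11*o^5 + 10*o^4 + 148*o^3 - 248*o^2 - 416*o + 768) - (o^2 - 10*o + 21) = o^6 - 11*o^5 + 10*o^4 + 148*o^3 - 249*o^2 - 406*o + 747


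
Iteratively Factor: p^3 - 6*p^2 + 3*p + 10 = (p - 2)*(p^2 - 4*p - 5) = (p - 2)*(p + 1)*(p - 5)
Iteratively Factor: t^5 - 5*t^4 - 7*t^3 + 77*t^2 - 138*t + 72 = (t - 2)*(t^4 - 3*t^3 - 13*t^2 + 51*t - 36) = (t - 2)*(t - 1)*(t^3 - 2*t^2 - 15*t + 36) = (t - 3)*(t - 2)*(t - 1)*(t^2 + t - 12) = (t - 3)*(t - 2)*(t - 1)*(t + 4)*(t - 3)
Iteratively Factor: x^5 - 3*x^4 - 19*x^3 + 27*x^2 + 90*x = (x - 3)*(x^4 - 19*x^2 - 30*x) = x*(x - 3)*(x^3 - 19*x - 30) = x*(x - 5)*(x - 3)*(x^2 + 5*x + 6) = x*(x - 5)*(x - 3)*(x + 3)*(x + 2)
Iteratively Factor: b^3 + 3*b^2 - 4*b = (b + 4)*(b^2 - b) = b*(b + 4)*(b - 1)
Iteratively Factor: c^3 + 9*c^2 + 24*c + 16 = (c + 1)*(c^2 + 8*c + 16) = (c + 1)*(c + 4)*(c + 4)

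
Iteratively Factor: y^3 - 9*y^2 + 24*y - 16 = (y - 4)*(y^2 - 5*y + 4) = (y - 4)^2*(y - 1)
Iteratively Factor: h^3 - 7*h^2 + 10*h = (h - 5)*(h^2 - 2*h) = (h - 5)*(h - 2)*(h)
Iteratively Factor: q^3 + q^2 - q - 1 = (q + 1)*(q^2 - 1) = (q + 1)^2*(q - 1)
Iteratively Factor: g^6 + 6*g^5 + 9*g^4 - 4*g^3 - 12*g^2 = (g + 2)*(g^5 + 4*g^4 + g^3 - 6*g^2) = (g + 2)*(g + 3)*(g^4 + g^3 - 2*g^2) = g*(g + 2)*(g + 3)*(g^3 + g^2 - 2*g) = g*(g + 2)^2*(g + 3)*(g^2 - g) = g^2*(g + 2)^2*(g + 3)*(g - 1)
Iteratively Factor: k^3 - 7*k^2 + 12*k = (k - 4)*(k^2 - 3*k) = k*(k - 4)*(k - 3)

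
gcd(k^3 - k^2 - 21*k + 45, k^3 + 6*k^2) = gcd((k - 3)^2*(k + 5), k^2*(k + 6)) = 1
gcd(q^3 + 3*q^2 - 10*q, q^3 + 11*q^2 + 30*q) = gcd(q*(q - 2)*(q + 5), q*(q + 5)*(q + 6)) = q^2 + 5*q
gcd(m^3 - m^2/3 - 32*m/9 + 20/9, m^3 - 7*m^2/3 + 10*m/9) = m^2 - 7*m/3 + 10/9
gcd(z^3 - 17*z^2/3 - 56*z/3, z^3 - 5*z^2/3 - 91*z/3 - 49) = z + 7/3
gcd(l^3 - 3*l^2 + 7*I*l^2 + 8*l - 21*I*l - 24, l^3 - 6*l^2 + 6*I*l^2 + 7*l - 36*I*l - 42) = l - I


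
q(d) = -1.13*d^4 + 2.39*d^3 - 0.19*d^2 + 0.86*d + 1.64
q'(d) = -4.52*d^3 + 7.17*d^2 - 0.38*d + 0.86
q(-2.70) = -109.16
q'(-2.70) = 143.12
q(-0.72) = -0.27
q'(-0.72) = 6.54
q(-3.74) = -350.35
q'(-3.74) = 339.03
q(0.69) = 2.67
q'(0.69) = 2.53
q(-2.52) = -85.55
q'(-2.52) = 119.68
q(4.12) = -156.49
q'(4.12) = -195.10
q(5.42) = -593.90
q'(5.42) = -510.25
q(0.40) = 2.08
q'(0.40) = 1.57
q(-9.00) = -9177.73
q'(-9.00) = 3880.13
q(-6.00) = -1991.08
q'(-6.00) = 1237.58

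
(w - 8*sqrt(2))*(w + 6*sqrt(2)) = w^2 - 2*sqrt(2)*w - 96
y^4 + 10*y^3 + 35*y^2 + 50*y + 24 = (y + 1)*(y + 2)*(y + 3)*(y + 4)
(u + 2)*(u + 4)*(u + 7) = u^3 + 13*u^2 + 50*u + 56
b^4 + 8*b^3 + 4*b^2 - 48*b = b*(b - 2)*(b + 4)*(b + 6)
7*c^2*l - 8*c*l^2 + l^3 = l*(-7*c + l)*(-c + l)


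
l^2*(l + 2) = l^3 + 2*l^2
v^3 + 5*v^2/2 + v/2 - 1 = (v - 1/2)*(v + 1)*(v + 2)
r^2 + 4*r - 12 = (r - 2)*(r + 6)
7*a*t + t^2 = t*(7*a + t)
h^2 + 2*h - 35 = (h - 5)*(h + 7)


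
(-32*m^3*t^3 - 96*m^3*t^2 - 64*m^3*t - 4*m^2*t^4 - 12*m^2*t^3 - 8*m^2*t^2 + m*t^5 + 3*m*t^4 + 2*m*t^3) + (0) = -32*m^3*t^3 - 96*m^3*t^2 - 64*m^3*t - 4*m^2*t^4 - 12*m^2*t^3 - 8*m^2*t^2 + m*t^5 + 3*m*t^4 + 2*m*t^3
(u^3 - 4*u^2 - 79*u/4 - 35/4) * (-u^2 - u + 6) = -u^5 + 3*u^4 + 119*u^3/4 + 9*u^2/2 - 439*u/4 - 105/2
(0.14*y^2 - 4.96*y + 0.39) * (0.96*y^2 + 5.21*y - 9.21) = 0.1344*y^4 - 4.0322*y^3 - 26.7566*y^2 + 47.7135*y - 3.5919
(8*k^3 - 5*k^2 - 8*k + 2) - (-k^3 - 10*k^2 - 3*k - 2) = 9*k^3 + 5*k^2 - 5*k + 4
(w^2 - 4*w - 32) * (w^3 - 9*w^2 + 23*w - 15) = w^5 - 13*w^4 + 27*w^3 + 181*w^2 - 676*w + 480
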